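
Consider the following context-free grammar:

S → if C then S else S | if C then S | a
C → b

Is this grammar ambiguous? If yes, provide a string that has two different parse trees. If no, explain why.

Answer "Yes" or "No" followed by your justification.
The 'dangling else' can attach to either if. Two leftmost derivations of  if b then if b then a else a:
  (1) S ⇒ if C then S else S ⇒ if b then S else S ⇒ if b then if C then S else S ⇒ if b then if b then S else S ⇒ if b then if b then a else S ⇒ if b then if b then a else a   (else belongs to the outer if)
  (2) S ⇒ if C then S ⇒ if b then S ⇒ if b then if C then S else S ⇒ if b then if b then S else S ⇒ if b then if b then a else S ⇒ if b then if b then a else a   (else belongs to the inner if)
Two distinct parse trees for the same string, so the grammar is ambiguous.

Final answer: Yes - the string 'if b then if b then a else a' has two distinct leftmost derivations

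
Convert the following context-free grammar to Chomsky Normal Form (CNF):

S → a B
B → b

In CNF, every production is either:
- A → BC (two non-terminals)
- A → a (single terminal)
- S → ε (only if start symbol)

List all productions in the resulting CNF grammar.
The grammar has no ε-productions or unit productions to eliminate.
S → a B has terminal a in a right-hand side of length ≥ 2: introduce T_a → a and use T_a in place of a.
B → b is already in CNF (single terminal) – keep it.
S → a B becomes S → T_a B.
Resulting CNF grammar (3 productions): T_a → a; B → b; S → T_a B

Final answer: T_a → a; B → b; S → T_a B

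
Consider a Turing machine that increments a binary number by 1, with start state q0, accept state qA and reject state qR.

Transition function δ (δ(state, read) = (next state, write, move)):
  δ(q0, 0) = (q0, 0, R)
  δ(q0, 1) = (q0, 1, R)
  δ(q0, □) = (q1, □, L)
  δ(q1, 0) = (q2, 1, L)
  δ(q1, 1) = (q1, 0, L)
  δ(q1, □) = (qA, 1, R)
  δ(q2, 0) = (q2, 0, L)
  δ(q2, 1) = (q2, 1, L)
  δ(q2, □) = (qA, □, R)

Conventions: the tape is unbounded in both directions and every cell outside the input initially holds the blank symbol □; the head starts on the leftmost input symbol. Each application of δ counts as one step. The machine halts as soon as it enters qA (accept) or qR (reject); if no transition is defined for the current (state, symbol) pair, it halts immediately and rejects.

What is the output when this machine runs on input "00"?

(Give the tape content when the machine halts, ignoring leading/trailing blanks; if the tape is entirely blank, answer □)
Step 0: [q0]00 (head at position 0)
Step 1: δ(q0, 0) = (q0, 0, R)  ⊢  0[q0]0 (head at position 1)
Step 2: δ(q0, 0) = (q0, 0, R)  ⊢  00[q0]□ (head at position 2)
Step 3: δ(q0, □) = (q1, □, L)  ⊢  0[q1]0□ (head at position 1)
Step 4: δ(q1, 0) = (q2, 1, L)  ⊢  [q2]01□ (head at position 0)
Step 5: δ(q2, 0) = (q2, 0, L)  ⊢  [q2]□01□ (head at position -1)
Step 6: δ(q2, □) = (qA, □, R)  ⊢  □[qA]01□ (head at position 0)
The machine is in qA, so it halts and accepts.
Tape content when halted (ignoring surrounding blanks): 01

Final answer: Output: 01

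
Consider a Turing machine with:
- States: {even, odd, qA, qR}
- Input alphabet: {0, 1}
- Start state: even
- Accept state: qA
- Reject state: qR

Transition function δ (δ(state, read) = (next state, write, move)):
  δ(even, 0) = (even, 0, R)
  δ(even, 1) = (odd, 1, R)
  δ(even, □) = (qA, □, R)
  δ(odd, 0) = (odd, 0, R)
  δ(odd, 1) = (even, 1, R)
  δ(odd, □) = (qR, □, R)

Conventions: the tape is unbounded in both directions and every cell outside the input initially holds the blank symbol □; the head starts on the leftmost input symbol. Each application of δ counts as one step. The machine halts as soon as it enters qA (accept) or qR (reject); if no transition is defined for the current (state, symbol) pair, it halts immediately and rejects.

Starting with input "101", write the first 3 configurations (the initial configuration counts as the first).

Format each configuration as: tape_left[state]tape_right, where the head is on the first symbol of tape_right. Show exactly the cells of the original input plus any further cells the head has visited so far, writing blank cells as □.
Step 0: [even]101 (head at position 0)
Step 1: δ(even, 1) = (odd, 1, R)  ⊢  1[odd]01 (head at position 1)
Step 2: δ(odd, 0) = (odd, 0, R)  ⊢  10[odd]1 (head at position 2)

Final answer: [even]101 ⊢ 1[odd]01 ⊢ 10[odd]1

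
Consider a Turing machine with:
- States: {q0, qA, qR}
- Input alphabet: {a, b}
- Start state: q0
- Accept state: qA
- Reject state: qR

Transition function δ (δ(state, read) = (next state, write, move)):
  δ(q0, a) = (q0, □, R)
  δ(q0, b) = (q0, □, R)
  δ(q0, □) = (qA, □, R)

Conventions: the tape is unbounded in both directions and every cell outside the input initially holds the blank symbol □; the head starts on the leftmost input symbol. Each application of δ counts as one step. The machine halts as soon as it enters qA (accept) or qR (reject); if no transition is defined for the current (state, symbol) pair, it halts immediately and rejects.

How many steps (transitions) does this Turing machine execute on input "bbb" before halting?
Step 0: [q0]bbb (head at position 0)
Step 1: δ(q0, b) = (q0, □, R)  ⊢  □[q0]bb (head at position 1)
Step 2: δ(q0, b) = (q0, □, R)  ⊢  □□[q0]b (head at position 2)
Step 3: δ(q0, b) = (q0, □, R)  ⊢  □□□[q0]□ (head at position 3)
Step 4: δ(q0, □) = (qA, □, R)  ⊢  □□□□[qA]□ (head at position 4)
The machine is in qA, so it halts and accepts.
Number of transitions executed: 4.

Final answer: 4 steps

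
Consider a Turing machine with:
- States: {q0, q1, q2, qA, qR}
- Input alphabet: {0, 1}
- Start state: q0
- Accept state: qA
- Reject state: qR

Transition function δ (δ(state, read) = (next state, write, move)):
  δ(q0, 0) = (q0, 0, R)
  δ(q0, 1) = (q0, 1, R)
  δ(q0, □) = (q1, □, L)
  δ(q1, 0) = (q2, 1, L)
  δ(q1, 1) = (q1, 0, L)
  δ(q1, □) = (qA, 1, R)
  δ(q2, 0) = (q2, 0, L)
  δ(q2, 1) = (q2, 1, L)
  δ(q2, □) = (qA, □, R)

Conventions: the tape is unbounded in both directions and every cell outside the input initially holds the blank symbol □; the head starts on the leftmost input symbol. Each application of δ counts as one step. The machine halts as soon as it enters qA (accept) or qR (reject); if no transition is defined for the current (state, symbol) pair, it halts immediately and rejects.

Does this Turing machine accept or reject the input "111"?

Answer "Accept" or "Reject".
Step 0: [q0]111 (head at position 0)
Step 1: δ(q0, 1) = (q0, 1, R)  ⊢  1[q0]11 (head at position 1)
Step 2: δ(q0, 1) = (q0, 1, R)  ⊢  11[q0]1 (head at position 2)
Step 3: δ(q0, 1) = (q0, 1, R)  ⊢  111[q0]□ (head at position 3)
Step 4: δ(q0, □) = (q1, □, L)  ⊢  11[q1]1□ (head at position 2)
Step 5: δ(q1, 1) = (q1, 0, L)  ⊢  1[q1]10□ (head at position 1)
Step 6: δ(q1, 1) = (q1, 0, L)  ⊢  [q1]100□ (head at position 0)
Step 7: δ(q1, 1) = (q1, 0, L)  ⊢  [q1]□000□ (head at position -1)
Step 8: δ(q1, □) = (qA, 1, R)  ⊢  1[qA]000□ (head at position 0)
The machine is in qA, so it halts and accepts.

Final answer: Accept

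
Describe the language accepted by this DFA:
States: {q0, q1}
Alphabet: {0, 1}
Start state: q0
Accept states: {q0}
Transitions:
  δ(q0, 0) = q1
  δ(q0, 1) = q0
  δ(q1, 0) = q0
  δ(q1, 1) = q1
Analyzing the DFA structure:
Start state: q0
Accept states: {q0}
Interpreting what each state remembers (checking against the transitions):
  q0: an even number of 0s has been read so far
  q1: an odd number of 0s has been read so far
  δ(q0, 0): in q0 (an even number of 0s has been read so far), after reading 0 we have: an odd number of 0s has been read so far → q1
  δ(q0, 1): in q0 (an even number of 0s has been read so far), after reading 1 we have: an even number of 0s has been read so far → q0
  δ(q1, 0): in q1 (an odd number of 0s has been read so far), after reading 0 we have: an even number of 0s has been read so far → q0
  δ(q1, 1): in q1 (an odd number of 0s has been read so far), after reading 1 we have: an odd number of 0s has been read so far → q1
A string is accepted iff it ends in {q0}, i.e. an even number of 0s has been read so far.
Language: All binary strings with an even number of 0s

Final answer: All binary strings with an even number of 0s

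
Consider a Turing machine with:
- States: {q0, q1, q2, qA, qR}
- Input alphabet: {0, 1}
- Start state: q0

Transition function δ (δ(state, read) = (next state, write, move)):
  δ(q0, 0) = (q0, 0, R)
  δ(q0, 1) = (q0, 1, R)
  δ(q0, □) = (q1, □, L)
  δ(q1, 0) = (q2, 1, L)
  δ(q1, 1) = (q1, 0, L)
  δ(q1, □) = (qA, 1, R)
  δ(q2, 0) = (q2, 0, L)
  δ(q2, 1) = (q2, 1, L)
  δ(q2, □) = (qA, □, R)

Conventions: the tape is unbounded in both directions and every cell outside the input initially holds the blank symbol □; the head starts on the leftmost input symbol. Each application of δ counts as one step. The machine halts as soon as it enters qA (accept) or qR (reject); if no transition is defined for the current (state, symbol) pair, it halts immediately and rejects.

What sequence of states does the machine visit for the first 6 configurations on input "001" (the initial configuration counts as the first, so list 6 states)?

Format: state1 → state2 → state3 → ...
Step 0: [q0]001 (head at position 0)
Step 1: δ(q0, 0) = (q0, 0, R)  ⊢  0[q0]01 (head at position 1)
Step 2: δ(q0, 0) = (q0, 0, R)  ⊢  00[q0]1 (head at position 2)
Step 3: δ(q0, 1) = (q0, 1, R)  ⊢  001[q0]□ (head at position 3)
Step 4: δ(q0, □) = (q1, □, L)  ⊢  00[q1]1□ (head at position 2)
Step 5: δ(q1, 1) = (q1, 0, L)  ⊢  0[q1]00□ (head at position 1)
Reading off the states of these 6 configurations: q0 → q0 → q0 → q0 → q1 → q1

Final answer: q0 → q0 → q0 → q0 → q1 → q1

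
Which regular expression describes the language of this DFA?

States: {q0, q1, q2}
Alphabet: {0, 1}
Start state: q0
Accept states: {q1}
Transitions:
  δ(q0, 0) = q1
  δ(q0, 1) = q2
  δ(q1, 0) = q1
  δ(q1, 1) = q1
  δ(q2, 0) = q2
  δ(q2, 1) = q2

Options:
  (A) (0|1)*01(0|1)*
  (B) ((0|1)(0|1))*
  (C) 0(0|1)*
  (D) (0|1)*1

Testing sample strings against the DFA:
  '01' -> accepted
  '00' -> accepted
  '11010' -> rejected
  '01' -> accepted
Checking each option for a counterexample:
  (A) (0|1)*01(0|1)*: '0' is accepted by the DFA but does not match the regex → eliminated
  (B) ((0|1)(0|1))*: ε is rejected by the DFA but matches the regex → eliminated
  (C) 0(0|1)*: agrees with the DFA on all strings of length ≤ 4
  (D) (0|1)*1: '0' is accepted by the DFA but does not match the regex → eliminated
Only (C) 0(0|1)* is consistent with the DFA.

Final answer: (C) 0(0|1)*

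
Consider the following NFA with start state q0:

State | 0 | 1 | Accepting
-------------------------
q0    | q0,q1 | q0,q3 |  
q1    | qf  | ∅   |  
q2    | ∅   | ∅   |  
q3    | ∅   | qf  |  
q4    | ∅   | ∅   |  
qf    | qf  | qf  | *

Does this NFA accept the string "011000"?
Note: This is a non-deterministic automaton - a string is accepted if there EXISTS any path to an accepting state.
Track the set of states the NFA could be in: start {q0}
Read '0': {q0} → {q0, q1}
Read '1': {q0, q1} → {q0, q3}
Read '1': {q0, q3} → {q0, q3, qf}
Read '0': {q0, q3, qf} → {q0, q1, qf}
Read '0': {q0, q1, qf} → {q0, q1, qf}
Read '0': {q0, q1, qf} → {q0, q1, qf}
Final set {q0, q1, qf} contains accepting state(s) {qf} → accepted.

Final answer: Yes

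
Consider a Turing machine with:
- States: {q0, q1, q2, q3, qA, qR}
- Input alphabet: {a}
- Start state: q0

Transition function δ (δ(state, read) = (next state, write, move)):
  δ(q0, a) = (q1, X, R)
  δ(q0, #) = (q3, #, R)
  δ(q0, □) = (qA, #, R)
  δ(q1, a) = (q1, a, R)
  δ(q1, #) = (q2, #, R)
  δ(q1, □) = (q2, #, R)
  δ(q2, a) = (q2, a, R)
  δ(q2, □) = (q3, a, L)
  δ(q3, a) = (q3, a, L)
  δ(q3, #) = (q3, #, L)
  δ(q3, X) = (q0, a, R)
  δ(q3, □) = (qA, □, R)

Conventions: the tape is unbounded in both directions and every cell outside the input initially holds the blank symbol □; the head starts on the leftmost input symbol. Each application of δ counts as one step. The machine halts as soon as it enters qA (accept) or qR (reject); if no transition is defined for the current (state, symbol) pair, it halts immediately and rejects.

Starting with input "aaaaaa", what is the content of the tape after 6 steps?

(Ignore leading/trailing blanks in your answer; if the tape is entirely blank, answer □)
Step 0: [q0]aaaaaa (head at position 0)
Step 1: δ(q0, a) = (q1, X, R)  ⊢  X[q1]aaaaa (head at position 1)
Step 2: δ(q1, a) = (q1, a, R)  ⊢  Xa[q1]aaaa (head at position 2)
Step 3: δ(q1, a) = (q1, a, R)  ⊢  Xaa[q1]aaa (head at position 3)
Step 4: δ(q1, a) = (q1, a, R)  ⊢  Xaaa[q1]aa (head at position 4)
Step 5: δ(q1, a) = (q1, a, R)  ⊢  Xaaaa[q1]a (head at position 5)
Step 6: δ(q1, a) = (q1, a, R)  ⊢  Xaaaaa[q1]□ (head at position 6)
Tape after 6 steps (ignoring surrounding blanks): Xaaaaa

Final answer: Tape: Xaaaaa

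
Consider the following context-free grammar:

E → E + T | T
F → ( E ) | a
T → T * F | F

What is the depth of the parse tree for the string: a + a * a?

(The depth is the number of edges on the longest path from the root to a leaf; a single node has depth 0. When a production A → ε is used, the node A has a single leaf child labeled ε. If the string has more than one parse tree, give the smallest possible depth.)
The grammar is unambiguous; the parse tree of a + a * a is:
E → E + T at the root (depth 0).
  Left E (depth 1) → T (2) → F (3) → a (4).
  Right T (depth 1) → T * F; that T (2) → F (3) → a (4); F (2) → a (3).
The longest root-to-leaf paths have 4 edges.
Depth = 4.

Final answer: 4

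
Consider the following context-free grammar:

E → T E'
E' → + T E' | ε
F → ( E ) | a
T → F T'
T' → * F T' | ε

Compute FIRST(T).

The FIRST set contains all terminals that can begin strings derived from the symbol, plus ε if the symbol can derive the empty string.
FIRST(F): F → ( E ) contributes '(' and F → a contributes 'a', so FIRST(F) = {(, a}. F is not nullable.
FIRST(T): T → F T' begins with F, and F is not nullable, so FIRST(T) = FIRST(F) = {(, a}.

Final answer: {(, a}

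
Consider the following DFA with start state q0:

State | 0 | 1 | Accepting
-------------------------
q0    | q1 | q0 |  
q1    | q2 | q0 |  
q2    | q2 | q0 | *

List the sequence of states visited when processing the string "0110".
q0 → q1 → q0 → q0 → q1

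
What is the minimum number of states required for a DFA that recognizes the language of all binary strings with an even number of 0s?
Language: binary strings with an even number of 0s
Lower bound (Myhill–Nerode): the prefixes ε, 0 are pairwise distinguishable:
  ε vs 0: suffix ε distinguishes them (ε has zero 0s (accepted), 0 has one 0 (rejected))
So any DFA needs at least 2 states.
Upper bound: a DFA with 2 states exists (one state per class above).
Minimum states: 2

Final answer: 2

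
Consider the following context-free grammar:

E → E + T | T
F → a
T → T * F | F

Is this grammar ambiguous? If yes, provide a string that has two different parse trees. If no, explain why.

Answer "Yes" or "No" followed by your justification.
This is the standard stratified expression grammar: '+' is introduced only by the left-recursive rule E → E + T and '*' only by the left-recursive rule T → T * F, with F → a. For any string, the last '+' must be the one produced at the root E (everything after it is a T containing no '+'), and likewise within each T the last '*' is produced at its root. This fixes the parse tree uniquely (left-associative, '*' binding tighter than '+'), so every string has exactly one parse tree.

Final answer: No - the grammar is unambiguous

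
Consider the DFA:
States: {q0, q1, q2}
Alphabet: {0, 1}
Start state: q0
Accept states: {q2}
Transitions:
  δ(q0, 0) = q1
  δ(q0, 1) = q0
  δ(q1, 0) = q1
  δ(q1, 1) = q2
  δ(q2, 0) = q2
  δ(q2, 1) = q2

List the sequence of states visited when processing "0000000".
Starting at q0
Read '0': q0 -> q1
Read '0': q1 -> q1
Read '0': q1 -> q1
Read '0': q1 -> q1
Read '0': q1 -> q1
Read '0': q1 -> q1
Read '0': q1 -> q1

Final answer: q0 -> q1 -> q1 -> q1 -> q1 -> q1 -> q1 -> q1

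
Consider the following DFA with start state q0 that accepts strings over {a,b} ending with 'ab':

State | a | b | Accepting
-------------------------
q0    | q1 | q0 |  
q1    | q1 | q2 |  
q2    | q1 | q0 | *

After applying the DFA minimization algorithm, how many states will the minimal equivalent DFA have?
All 3 states are reachable from q0, so none can be removed as unreachable.
Table-filling: first mark every (accepting, non-accepting) pair as distinguishable (accepting: {q2}; non-accepting: {q0, q1}).
Round 1: (q0, q1) on 'b' go to q0 and q2, already distinguishable → mark.
Every pair of states is distinguishable, so the DFA is already minimal.
Equivalence classes: {q0}, {q1}, {q2} → 3 states.

Final answer: 3 states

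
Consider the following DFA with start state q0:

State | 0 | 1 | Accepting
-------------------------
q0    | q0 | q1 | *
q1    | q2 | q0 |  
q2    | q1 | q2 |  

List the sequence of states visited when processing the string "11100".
q0 → q1 → q0 → q1 → q2 → q1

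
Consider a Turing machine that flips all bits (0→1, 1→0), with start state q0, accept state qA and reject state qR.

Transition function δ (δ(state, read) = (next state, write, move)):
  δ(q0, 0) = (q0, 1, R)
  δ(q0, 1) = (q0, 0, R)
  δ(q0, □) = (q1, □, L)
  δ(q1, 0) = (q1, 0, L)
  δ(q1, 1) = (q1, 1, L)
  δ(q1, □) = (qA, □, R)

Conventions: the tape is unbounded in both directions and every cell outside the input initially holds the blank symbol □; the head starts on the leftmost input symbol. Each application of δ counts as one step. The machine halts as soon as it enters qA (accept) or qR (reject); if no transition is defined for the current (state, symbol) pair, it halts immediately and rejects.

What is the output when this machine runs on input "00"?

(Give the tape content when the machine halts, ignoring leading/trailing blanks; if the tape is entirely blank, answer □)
Step 0: [q0]00 (head at position 0)
Step 1: δ(q0, 0) = (q0, 1, R)  ⊢  1[q0]0 (head at position 1)
Step 2: δ(q0, 0) = (q0, 1, R)  ⊢  11[q0]□ (head at position 2)
Step 3: δ(q0, □) = (q1, □, L)  ⊢  1[q1]1□ (head at position 1)
Step 4: δ(q1, 1) = (q1, 1, L)  ⊢  [q1]11□ (head at position 0)
Step 5: δ(q1, 1) = (q1, 1, L)  ⊢  [q1]□11□ (head at position -1)
Step 6: δ(q1, □) = (qA, □, R)  ⊢  □[qA]11□ (head at position 0)
The machine is in qA, so it halts and accepts.
Tape content when halted (ignoring surrounding blanks): 11

Final answer: Output: 11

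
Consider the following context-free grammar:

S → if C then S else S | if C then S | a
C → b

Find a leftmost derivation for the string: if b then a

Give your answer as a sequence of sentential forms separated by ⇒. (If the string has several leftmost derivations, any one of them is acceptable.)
Start with S.
Step 1: the leftmost non-terminal is S; apply S → if C then S:  if C then S
Step 2: the leftmost non-terminal is C; apply C → b:  if b then S
Step 3: the leftmost non-terminal is S; apply S → a:  if b then a

Final answer: S ⇒ if C then S ⇒ if b then S ⇒ if b then a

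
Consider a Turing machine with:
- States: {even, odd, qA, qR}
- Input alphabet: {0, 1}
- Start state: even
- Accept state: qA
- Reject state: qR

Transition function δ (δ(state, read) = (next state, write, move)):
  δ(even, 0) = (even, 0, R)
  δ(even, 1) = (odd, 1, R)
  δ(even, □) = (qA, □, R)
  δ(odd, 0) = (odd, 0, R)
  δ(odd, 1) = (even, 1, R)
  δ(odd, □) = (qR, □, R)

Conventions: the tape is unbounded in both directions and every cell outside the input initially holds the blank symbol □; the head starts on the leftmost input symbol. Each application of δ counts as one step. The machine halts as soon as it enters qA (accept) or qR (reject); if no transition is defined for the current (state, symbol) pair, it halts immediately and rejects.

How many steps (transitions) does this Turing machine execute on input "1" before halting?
Step 0: [even]1 (head at position 0)
Step 1: δ(even, 1) = (odd, 1, R)  ⊢  1[odd]□ (head at position 1)
Step 2: δ(odd, □) = (qR, □, R)  ⊢  1□[qR]□ (head at position 2)
The machine is in qR, so it halts and rejects.
Number of transitions executed: 2.

Final answer: 2 steps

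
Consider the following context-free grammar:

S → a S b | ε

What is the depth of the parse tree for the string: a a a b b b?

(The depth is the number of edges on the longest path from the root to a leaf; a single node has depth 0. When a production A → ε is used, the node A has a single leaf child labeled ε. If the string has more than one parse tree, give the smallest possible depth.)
The only parse tree applies S → a S b 3 times (once per matching a…b pair) and then S → ε.
The S nodes sit at depths 0, 1, …, 3; the innermost S (depth 3) has the single child ε at depth 4.
The terminal leaves a, b are at depths 1..3, so the longest root-to-leaf path is S → S → … → S → ε with 4 edges.
Depth = 4.

Final answer: 4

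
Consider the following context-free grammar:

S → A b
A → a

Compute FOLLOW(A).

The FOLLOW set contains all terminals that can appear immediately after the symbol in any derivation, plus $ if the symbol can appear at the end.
A occurs only in S → A b, where it is immediately followed by the terminal b. So FOLLOW(A) = {b}.

Final answer: {b}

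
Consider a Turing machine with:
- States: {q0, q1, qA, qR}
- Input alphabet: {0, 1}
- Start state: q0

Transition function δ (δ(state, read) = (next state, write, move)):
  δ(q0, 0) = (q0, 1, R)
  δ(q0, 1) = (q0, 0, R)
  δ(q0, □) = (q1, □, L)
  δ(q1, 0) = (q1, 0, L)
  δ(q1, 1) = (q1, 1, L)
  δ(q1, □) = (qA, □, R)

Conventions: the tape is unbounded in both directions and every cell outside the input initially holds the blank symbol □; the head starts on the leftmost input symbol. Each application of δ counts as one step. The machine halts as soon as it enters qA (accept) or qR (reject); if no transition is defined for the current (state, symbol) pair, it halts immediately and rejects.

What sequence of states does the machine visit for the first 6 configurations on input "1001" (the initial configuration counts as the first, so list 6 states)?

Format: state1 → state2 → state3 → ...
Step 0: [q0]1001 (head at position 0)
Step 1: δ(q0, 1) = (q0, 0, R)  ⊢  0[q0]001 (head at position 1)
Step 2: δ(q0, 0) = (q0, 1, R)  ⊢  01[q0]01 (head at position 2)
Step 3: δ(q0, 0) = (q0, 1, R)  ⊢  011[q0]1 (head at position 3)
Step 4: δ(q0, 1) = (q0, 0, R)  ⊢  0110[q0]□ (head at position 4)
Step 5: δ(q0, □) = (q1, □, L)  ⊢  011[q1]0□ (head at position 3)
Reading off the states of these 6 configurations: q0 → q0 → q0 → q0 → q0 → q1

Final answer: q0 → q0 → q0 → q0 → q0 → q1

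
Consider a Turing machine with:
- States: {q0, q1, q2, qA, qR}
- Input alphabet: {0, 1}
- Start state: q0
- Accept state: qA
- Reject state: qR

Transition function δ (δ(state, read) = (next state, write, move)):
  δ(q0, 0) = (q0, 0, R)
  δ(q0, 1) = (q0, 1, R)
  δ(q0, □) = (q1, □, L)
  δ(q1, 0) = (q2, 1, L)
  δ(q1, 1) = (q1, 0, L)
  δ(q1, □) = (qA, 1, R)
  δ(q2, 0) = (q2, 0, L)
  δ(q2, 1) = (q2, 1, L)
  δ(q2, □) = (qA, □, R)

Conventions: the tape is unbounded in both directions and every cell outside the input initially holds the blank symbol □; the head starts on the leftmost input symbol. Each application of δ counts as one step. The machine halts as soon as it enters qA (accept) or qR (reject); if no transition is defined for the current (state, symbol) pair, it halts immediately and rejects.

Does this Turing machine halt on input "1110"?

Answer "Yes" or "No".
Step 0: [q0]1110 (head at position 0)
Step 1: δ(q0, 1) = (q0, 1, R)  ⊢  1[q0]110 (head at position 1)
Step 2: δ(q0, 1) = (q0, 1, R)  ⊢  11[q0]10 (head at position 2)
Step 3: δ(q0, 1) = (q0, 1, R)  ⊢  111[q0]0 (head at position 3)
Step 4: δ(q0, 0) = (q0, 0, R)  ⊢  1110[q0]□ (head at position 4)
Step 5: δ(q0, □) = (q1, □, L)  ⊢  111[q1]0□ (head at position 3)
Step 6: δ(q1, 0) = (q2, 1, L)  ⊢  11[q2]11□ (head at position 2)
Step 7: δ(q2, 1) = (q2, 1, L)  ⊢  1[q2]111□ (head at position 1)
Step 8: δ(q2, 1) = (q2, 1, L)  ⊢  [q2]1111□ (head at position 0)
Step 9: δ(q2, 1) = (q2, 1, L)  ⊢  [q2]□1111□ (head at position -1)
Step 10: δ(q2, □) = (qA, □, R)  ⊢  □[qA]1111□ (head at position 0)
The machine is in qA, so it halts and accepts.
It halts after 10 steps.

Final answer: Yes - halts after 10 steps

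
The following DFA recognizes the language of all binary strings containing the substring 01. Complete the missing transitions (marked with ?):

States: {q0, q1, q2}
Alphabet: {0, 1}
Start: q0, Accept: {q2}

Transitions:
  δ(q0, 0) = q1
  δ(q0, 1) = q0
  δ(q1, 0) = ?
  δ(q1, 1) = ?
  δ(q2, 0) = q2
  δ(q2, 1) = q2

What each state remembers (consistent with the given transitions and accept states):
  q0: 01 not seen yet and the last symbol was not 0
  q1: 01 not seen yet and the last symbol was 0
  q2: the substring 01 has already been seen
Filling in the missing entries:
  δ(q1, 0): in q1 (01 not seen yet and the last symbol was 0), after reading 0 we have: 01 not seen yet and the last symbol was 0 → q1
  δ(q1, 1): in q1 (01 not seen yet and the last symbol was 0), after reading 1 we have: the substring 01 has already been seen → q2

Final answer: δ(q1, 0) = q1; δ(q1, 1) = q2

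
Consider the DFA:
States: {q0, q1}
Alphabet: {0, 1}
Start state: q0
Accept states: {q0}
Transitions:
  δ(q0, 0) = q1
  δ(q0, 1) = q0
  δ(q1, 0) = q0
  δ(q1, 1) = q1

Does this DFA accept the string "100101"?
Processing string "100101":
  q0 --1--> q0
  q0 --0--> q1
  q1 --0--> q0
  q0 --1--> q0
  q0 --0--> q1
  q1 --1--> q1
Final state: q1
Accept states: {q0}
q1 is not an accept state, so the string is rejected.

Final answer: No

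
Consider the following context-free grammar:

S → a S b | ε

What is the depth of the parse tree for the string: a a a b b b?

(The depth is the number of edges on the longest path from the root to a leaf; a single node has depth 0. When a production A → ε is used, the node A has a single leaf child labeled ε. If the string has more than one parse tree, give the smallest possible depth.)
The only parse tree applies S → a S b 3 times (once per matching a…b pair) and then S → ε.
The S nodes sit at depths 0, 1, …, 3; the innermost S (depth 3) has the single child ε at depth 4.
The terminal leaves a, b are at depths 1..3, so the longest root-to-leaf path is S → S → … → S → ε with 4 edges.
Depth = 4.

Final answer: 4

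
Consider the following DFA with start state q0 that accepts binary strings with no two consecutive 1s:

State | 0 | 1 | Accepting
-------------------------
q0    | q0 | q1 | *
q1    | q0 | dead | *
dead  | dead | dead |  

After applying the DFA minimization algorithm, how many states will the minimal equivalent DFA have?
All 3 states are reachable from q0, so none can be removed as unreachable.
Table-filling: first mark every (accepting, non-accepting) pair as distinguishable (accepting: {q0, q1}; non-accepting: {dead}).
Round 1: (q0, q1) on '1' go to q1 and dead, already distinguishable → mark.
Every pair of states is distinguishable, so the DFA is already minimal.
Equivalence classes: {q0}, {q1}, {dead} → 3 states.

Final answer: 3 states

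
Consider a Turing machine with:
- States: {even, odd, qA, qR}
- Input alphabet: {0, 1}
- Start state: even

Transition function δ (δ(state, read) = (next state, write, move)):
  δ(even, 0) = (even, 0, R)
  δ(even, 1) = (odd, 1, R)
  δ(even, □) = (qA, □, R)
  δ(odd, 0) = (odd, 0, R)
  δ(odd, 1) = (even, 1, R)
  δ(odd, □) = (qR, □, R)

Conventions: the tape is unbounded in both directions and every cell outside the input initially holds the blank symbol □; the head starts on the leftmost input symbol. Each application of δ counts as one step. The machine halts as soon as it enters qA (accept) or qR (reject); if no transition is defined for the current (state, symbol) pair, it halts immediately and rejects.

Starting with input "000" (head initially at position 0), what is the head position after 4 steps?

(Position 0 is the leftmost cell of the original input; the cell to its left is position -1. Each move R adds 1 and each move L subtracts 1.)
Step 0: [even]000 (head at position 0)
Step 1: δ(even, 0) = (even, 0, R)  ⊢  0[even]00 (head at position 1)
Step 2: δ(even, 0) = (even, 0, R)  ⊢  00[even]0 (head at position 2)
Step 3: δ(even, 0) = (even, 0, R)  ⊢  000[even]□ (head at position 3)
Step 4: δ(even, □) = (qA, □, R)  ⊢  000□[qA]□ (head at position 4)
Head position after 4 steps: 4

Final answer: Position 4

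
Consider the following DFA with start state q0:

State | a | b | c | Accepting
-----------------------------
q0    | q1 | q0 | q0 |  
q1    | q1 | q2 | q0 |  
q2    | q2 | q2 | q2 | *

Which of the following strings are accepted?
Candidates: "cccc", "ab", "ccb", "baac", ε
"cccc": q0 → q0 → q0 → q0 → q0; q0 is not accepting → rejected
"ab": q0 → q1 → q2; q2 is accepting → accepted
"ccb": q0 → q0 → q0 → q0; q0 is not accepting → rejected
"baac": q0 → q0 → q1 → q1 → q0; q0 is not accepting → rejected
ε: q0; q0 is not accepting → rejected

Final answer: "ab"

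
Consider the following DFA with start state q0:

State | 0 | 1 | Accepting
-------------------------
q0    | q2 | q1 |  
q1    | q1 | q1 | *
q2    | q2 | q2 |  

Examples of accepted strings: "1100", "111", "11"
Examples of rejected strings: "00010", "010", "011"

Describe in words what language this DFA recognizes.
non-empty binary strings starting with 1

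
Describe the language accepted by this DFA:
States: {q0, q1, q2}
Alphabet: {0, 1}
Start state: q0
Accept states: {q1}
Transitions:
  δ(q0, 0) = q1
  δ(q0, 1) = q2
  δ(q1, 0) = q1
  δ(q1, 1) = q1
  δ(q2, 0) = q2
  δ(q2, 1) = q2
Analyzing the DFA structure:
Start state: q0
Accept states: {q1}
Interpreting what each state remembers (checking against the transitions):
  q0: nothing has been read yet
  q1: the first symbol was 0
  q2: the first symbol was 1 (trap state)
  δ(q0, 0): in q0 (nothing has been read yet), after reading 0 we have: the first symbol was 0 → q1
  δ(q0, 1): in q0 (nothing has been read yet), after reading 1 we have: the first symbol was 1 (trap state) → q2
  δ(q1, 0): in q1 (the first symbol was 0), after reading 0 we have: the first symbol was 0 → q1
  δ(q1, 1): in q1 (the first symbol was 0), after reading 1 we have: the first symbol was 0 → q1
  δ(q2, 0): in q2 (the first symbol was 1 (trap state)), after reading 0 we have: the first symbol was 1 (trap state) → q2
  δ(q2, 1): in q2 (the first symbol was 1 (trap state)), after reading 1 we have: the first symbol was 1 (trap state) → q2
A string is accepted iff it ends in {q1}, i.e. the first symbol was 0.
Language: All binary strings starting with 0

Final answer: All binary strings starting with 0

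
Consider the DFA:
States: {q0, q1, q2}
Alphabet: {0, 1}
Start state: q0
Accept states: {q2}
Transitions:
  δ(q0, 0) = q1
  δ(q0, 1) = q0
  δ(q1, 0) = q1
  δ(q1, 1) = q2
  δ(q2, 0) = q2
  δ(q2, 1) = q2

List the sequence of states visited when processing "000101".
Starting at q0
Read '0': q0 -> q1
Read '0': q1 -> q1
Read '0': q1 -> q1
Read '1': q1 -> q2
Read '0': q2 -> q2
Read '1': q2 -> q2

Final answer: q0 -> q1 -> q1 -> q1 -> q2 -> q2 -> q2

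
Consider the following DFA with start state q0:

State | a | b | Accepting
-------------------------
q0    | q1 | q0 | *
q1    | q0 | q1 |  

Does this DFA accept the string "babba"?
Start in q0.
Read 'b': q0 → q0
Read 'a': q0 → q1
Read 'b': q1 → q1
Read 'b': q1 → q1
Read 'a': q1 → q0
Final state q0 is accepting, so the string is accepted.

Final answer: Yes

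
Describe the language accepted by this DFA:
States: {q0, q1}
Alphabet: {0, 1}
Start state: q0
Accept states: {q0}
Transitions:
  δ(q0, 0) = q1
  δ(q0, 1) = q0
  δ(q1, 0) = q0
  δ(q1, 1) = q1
Analyzing the DFA structure:
Start state: q0
Accept states: {q0}
Interpreting what each state remembers (checking against the transitions):
  q0: an even number of 0s has been read so far
  q1: an odd number of 0s has been read so far
  δ(q0, 0): in q0 (an even number of 0s has been read so far), after reading 0 we have: an odd number of 0s has been read so far → q1
  δ(q0, 1): in q0 (an even number of 0s has been read so far), after reading 1 we have: an even number of 0s has been read so far → q0
  δ(q1, 0): in q1 (an odd number of 0s has been read so far), after reading 0 we have: an even number of 0s has been read so far → q0
  δ(q1, 1): in q1 (an odd number of 0s has been read so far), after reading 1 we have: an odd number of 0s has been read so far → q1
A string is accepted iff it ends in {q0}, i.e. an even number of 0s has been read so far.
Language: All binary strings with an even number of 0s

Final answer: All binary strings with an even number of 0s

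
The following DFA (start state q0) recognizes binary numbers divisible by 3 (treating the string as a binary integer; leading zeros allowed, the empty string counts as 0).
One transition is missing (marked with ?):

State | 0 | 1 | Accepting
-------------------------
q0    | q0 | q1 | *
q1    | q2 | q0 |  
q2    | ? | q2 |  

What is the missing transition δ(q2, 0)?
q1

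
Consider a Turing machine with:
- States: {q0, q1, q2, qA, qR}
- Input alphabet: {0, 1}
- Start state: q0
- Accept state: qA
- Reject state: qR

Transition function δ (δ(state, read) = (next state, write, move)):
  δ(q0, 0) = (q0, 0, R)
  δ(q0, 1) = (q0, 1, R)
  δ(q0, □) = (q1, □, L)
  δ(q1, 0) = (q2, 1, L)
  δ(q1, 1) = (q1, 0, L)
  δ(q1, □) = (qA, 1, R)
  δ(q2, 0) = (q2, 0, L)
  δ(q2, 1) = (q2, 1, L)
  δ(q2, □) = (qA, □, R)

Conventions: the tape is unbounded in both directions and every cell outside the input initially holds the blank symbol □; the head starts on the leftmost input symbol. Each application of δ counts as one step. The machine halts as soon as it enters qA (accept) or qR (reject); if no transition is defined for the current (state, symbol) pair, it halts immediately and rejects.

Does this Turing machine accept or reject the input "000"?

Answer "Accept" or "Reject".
Step 0: [q0]000 (head at position 0)
Step 1: δ(q0, 0) = (q0, 0, R)  ⊢  0[q0]00 (head at position 1)
Step 2: δ(q0, 0) = (q0, 0, R)  ⊢  00[q0]0 (head at position 2)
Step 3: δ(q0, 0) = (q0, 0, R)  ⊢  000[q0]□ (head at position 3)
Step 4: δ(q0, □) = (q1, □, L)  ⊢  00[q1]0□ (head at position 2)
Step 5: δ(q1, 0) = (q2, 1, L)  ⊢  0[q2]01□ (head at position 1)
Step 6: δ(q2, 0) = (q2, 0, L)  ⊢  [q2]001□ (head at position 0)
Step 7: δ(q2, 0) = (q2, 0, L)  ⊢  [q2]□001□ (head at position -1)
Step 8: δ(q2, □) = (qA, □, R)  ⊢  □[qA]001□ (head at position 0)
The machine is in qA, so it halts and accepts.

Final answer: Accept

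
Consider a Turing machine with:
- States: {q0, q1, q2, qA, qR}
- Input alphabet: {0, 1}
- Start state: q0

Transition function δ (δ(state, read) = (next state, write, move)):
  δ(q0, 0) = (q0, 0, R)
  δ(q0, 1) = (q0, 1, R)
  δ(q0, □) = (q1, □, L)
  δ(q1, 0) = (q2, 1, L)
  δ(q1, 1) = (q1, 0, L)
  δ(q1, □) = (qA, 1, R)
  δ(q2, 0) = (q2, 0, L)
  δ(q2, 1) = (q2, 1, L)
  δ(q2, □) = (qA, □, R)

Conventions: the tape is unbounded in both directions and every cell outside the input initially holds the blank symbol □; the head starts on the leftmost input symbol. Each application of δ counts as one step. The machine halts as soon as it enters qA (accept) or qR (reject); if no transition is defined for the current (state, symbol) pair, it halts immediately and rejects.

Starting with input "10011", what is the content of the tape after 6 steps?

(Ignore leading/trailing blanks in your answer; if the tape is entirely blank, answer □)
Step 0: [q0]10011 (head at position 0)
Step 1: δ(q0, 1) = (q0, 1, R)  ⊢  1[q0]0011 (head at position 1)
Step 2: δ(q0, 0) = (q0, 0, R)  ⊢  10[q0]011 (head at position 2)
Step 3: δ(q0, 0) = (q0, 0, R)  ⊢  100[q0]11 (head at position 3)
Step 4: δ(q0, 1) = (q0, 1, R)  ⊢  1001[q0]1 (head at position 4)
Step 5: δ(q0, 1) = (q0, 1, R)  ⊢  10011[q0]□ (head at position 5)
Step 6: δ(q0, □) = (q1, □, L)  ⊢  1001[q1]1□ (head at position 4)
Tape after 6 steps (ignoring surrounding blanks): 10011

Final answer: Tape: 10011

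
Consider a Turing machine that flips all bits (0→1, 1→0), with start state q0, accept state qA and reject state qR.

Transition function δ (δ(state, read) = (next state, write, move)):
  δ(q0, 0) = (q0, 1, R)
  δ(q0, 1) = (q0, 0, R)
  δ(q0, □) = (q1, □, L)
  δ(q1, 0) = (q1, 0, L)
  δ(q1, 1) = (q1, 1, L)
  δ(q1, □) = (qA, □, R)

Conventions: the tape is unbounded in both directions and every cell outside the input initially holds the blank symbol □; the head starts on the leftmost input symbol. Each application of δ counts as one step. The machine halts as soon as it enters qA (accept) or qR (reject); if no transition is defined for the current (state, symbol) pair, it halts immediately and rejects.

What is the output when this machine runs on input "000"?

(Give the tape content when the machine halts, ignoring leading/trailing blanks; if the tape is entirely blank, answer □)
Step 0: [q0]000 (head at position 0)
Step 1: δ(q0, 0) = (q0, 1, R)  ⊢  1[q0]00 (head at position 1)
Step 2: δ(q0, 0) = (q0, 1, R)  ⊢  11[q0]0 (head at position 2)
Step 3: δ(q0, 0) = (q0, 1, R)  ⊢  111[q0]□ (head at position 3)
Step 4: δ(q0, □) = (q1, □, L)  ⊢  11[q1]1□ (head at position 2)
Step 5: δ(q1, 1) = (q1, 1, L)  ⊢  1[q1]11□ (head at position 1)
Step 6: δ(q1, 1) = (q1, 1, L)  ⊢  [q1]111□ (head at position 0)
Step 7: δ(q1, 1) = (q1, 1, L)  ⊢  [q1]□111□ (head at position -1)
Step 8: δ(q1, □) = (qA, □, R)  ⊢  □[qA]111□ (head at position 0)
The machine is in qA, so it halts and accepts.
Tape content when halted (ignoring surrounding blanks): 111

Final answer: Output: 111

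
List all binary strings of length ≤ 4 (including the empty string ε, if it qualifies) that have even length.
Checking every binary string of length 0 to 4:
  Length 0: accepted: ε | rejected: (none)
  Length 1: accepted: (none) | rejected: 0, 1
  Length 2: accepted: 00, 01, 10, 11 | rejected: (none)
  Length 3: accepted: (none) | rejected: 000, 001, 010, 011, 100, 101, 110, 111
  Length 4: accepted: 0000, 0001, 0010, 0011, 0100, 0101, 0110, 0111, 1000, 1001, 1010, 1011, 1100, 1101, 1110, 1111 | rejected: (none)
Total: 21 string(s).

Final answer: ε, 00, 01, 10, 11, 0000, 0001, 0010, 0011, 0100, 0101, 0110, 0111, 1000, 1001, 1010, 1011, 1100, 1101, 1110, 1111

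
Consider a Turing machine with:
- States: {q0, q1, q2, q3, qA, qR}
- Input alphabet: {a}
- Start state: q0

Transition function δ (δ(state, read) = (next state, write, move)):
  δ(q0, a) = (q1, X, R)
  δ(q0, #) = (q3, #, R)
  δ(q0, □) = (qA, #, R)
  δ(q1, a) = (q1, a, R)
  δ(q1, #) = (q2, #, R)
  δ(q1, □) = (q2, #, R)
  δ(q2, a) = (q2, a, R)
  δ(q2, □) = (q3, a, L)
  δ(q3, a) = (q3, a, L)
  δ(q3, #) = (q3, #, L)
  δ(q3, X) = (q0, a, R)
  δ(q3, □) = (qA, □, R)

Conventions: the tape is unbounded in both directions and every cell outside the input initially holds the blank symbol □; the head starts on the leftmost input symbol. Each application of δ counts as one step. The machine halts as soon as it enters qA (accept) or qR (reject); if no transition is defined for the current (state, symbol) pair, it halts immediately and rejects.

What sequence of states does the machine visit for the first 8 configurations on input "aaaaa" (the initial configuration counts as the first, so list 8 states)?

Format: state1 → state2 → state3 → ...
Step 0: [q0]aaaaa (head at position 0)
Step 1: δ(q0, a) = (q1, X, R)  ⊢  X[q1]aaaa (head at position 1)
Step 2: δ(q1, a) = (q1, a, R)  ⊢  Xa[q1]aaa (head at position 2)
Step 3: δ(q1, a) = (q1, a, R)  ⊢  Xaa[q1]aa (head at position 3)
Step 4: δ(q1, a) = (q1, a, R)  ⊢  Xaaa[q1]a (head at position 4)
Step 5: δ(q1, a) = (q1, a, R)  ⊢  Xaaaa[q1]□ (head at position 5)
Step 6: δ(q1, □) = (q2, #, R)  ⊢  Xaaaa#[q2]□ (head at position 6)
Step 7: δ(q2, □) = (q3, a, L)  ⊢  Xaaaa[q3]#a (head at position 5)
Reading off the states of these 8 configurations: q0 → q1 → q1 → q1 → q1 → q1 → q2 → q3

Final answer: q0 → q1 → q1 → q1 → q1 → q1 → q2 → q3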